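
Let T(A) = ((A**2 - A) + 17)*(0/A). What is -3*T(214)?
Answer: 0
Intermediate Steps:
T(A) = 0 (T(A) = (17 + A**2 - A)*0 = 0)
-3*T(214) = -3*0 = 0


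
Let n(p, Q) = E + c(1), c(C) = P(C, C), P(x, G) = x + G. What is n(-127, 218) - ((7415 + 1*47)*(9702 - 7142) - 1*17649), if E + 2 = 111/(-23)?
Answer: -438956744/23 ≈ -1.9085e+7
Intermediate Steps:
P(x, G) = G + x
c(C) = 2*C (c(C) = C + C = 2*C)
E = -157/23 (E = -2 + 111/(-23) = -2 + 111*(-1/23) = -2 - 111/23 = -157/23 ≈ -6.8261)
n(p, Q) = -111/23 (n(p, Q) = -157/23 + 2*1 = -157/23 + 2 = -111/23)
n(-127, 218) - ((7415 + 1*47)*(9702 - 7142) - 1*17649) = -111/23 - ((7415 + 1*47)*(9702 - 7142) - 1*17649) = -111/23 - ((7415 + 47)*2560 - 17649) = -111/23 - (7462*2560 - 17649) = -111/23 - (19102720 - 17649) = -111/23 - 1*19085071 = -111/23 - 19085071 = -438956744/23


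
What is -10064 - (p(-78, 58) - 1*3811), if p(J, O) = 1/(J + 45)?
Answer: -206348/33 ≈ -6253.0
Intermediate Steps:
p(J, O) = 1/(45 + J)
-10064 - (p(-78, 58) - 1*3811) = -10064 - (1/(45 - 78) - 1*3811) = -10064 - (1/(-33) - 3811) = -10064 - (-1/33 - 3811) = -10064 - 1*(-125764/33) = -10064 + 125764/33 = -206348/33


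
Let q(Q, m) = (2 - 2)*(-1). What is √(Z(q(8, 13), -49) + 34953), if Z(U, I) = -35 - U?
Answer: √34918 ≈ 186.86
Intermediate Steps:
q(Q, m) = 0 (q(Q, m) = 0*(-1) = 0)
√(Z(q(8, 13), -49) + 34953) = √((-35 - 1*0) + 34953) = √((-35 + 0) + 34953) = √(-35 + 34953) = √34918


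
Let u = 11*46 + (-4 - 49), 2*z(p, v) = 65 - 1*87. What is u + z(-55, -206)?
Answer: 442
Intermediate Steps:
z(p, v) = -11 (z(p, v) = (65 - 1*87)/2 = (65 - 87)/2 = (½)*(-22) = -11)
u = 453 (u = 506 - 53 = 453)
u + z(-55, -206) = 453 - 11 = 442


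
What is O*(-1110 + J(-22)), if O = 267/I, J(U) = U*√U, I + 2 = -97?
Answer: 32930/11 + 178*I*√22/3 ≈ 2993.6 + 278.3*I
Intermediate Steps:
I = -99 (I = -2 - 97 = -99)
J(U) = U^(3/2)
O = -89/33 (O = 267/(-99) = 267*(-1/99) = -89/33 ≈ -2.6970)
O*(-1110 + J(-22)) = -89*(-1110 + (-22)^(3/2))/33 = -89*(-1110 - 22*I*√22)/33 = 32930/11 + 178*I*√22/3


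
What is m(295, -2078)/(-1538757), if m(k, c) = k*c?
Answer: 613010/1538757 ≈ 0.39838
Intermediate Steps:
m(k, c) = c*k
m(295, -2078)/(-1538757) = -2078*295/(-1538757) = -613010*(-1/1538757) = 613010/1538757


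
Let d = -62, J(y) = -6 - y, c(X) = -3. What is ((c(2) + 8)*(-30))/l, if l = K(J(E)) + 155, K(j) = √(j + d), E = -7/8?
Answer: -186000/192737 + 300*I*√1074/192737 ≈ -0.96505 + 0.05101*I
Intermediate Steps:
E = -7/8 (E = -7*⅛ = -7/8 ≈ -0.87500)
K(j) = √(-62 + j) (K(j) = √(j - 62) = √(-62 + j))
l = 155 + I*√1074/4 (l = √(-62 + (-6 - 1*(-7/8))) + 155 = √(-62 + (-6 + 7/8)) + 155 = √(-62 - 41/8) + 155 = √(-537/8) + 155 = I*√1074/4 + 155 = 155 + I*√1074/4 ≈ 155.0 + 8.193*I)
((c(2) + 8)*(-30))/l = ((-3 + 8)*(-30))/(155 + I*√1074/4) = (5*(-30))/(155 + I*√1074/4) = -150/(155 + I*√1074/4)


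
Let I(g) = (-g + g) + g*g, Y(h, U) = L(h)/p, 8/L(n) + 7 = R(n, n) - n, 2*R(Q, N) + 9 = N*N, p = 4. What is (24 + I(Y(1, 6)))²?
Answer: 748225/1296 ≈ 577.33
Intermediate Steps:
R(Q, N) = -9/2 + N²/2 (R(Q, N) = -9/2 + (N*N)/2 = -9/2 + N²/2)
L(n) = 8/(-23/2 + n²/2 - n) (L(n) = 8/(-7 + ((-9/2 + n²/2) - n)) = 8/(-7 + (-9/2 + n²/2 - n)) = 8/(-23/2 + n²/2 - n))
Y(h, U) = 4/(-23 + h² - 2*h) (Y(h, U) = (16/(-23 + h² - 2*h))/4 = (16/(-23 + h² - 2*h))*(¼) = 4/(-23 + h² - 2*h))
I(g) = g² (I(g) = 0 + g² = g²)
(24 + I(Y(1, 6)))² = (24 + (4/(-23 + 1² - 2*1))²)² = (24 + (4/(-23 + 1 - 2))²)² = (24 + (4/(-24))²)² = (24 + (4*(-1/24))²)² = (24 + (-⅙)²)² = (24 + 1/36)² = (865/36)² = 748225/1296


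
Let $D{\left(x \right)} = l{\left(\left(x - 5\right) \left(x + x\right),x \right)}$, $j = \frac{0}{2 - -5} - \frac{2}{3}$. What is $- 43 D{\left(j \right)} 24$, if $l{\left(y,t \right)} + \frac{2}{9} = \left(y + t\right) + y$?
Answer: $- \frac{44032}{3} \approx -14677.0$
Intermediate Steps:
$l{\left(y,t \right)} = - \frac{2}{9} + t + 2 y$ ($l{\left(y,t \right)} = - \frac{2}{9} + \left(\left(y + t\right) + y\right) = - \frac{2}{9} + \left(\left(t + y\right) + y\right) = - \frac{2}{9} + \left(t + 2 y\right) = - \frac{2}{9} + t + 2 y$)
$j = - \frac{2}{3}$ ($j = \frac{0}{2 + 5} - \frac{2}{3} = \frac{0}{7} - \frac{2}{3} = 0 \cdot \frac{1}{7} - \frac{2}{3} = 0 - \frac{2}{3} = - \frac{2}{3} \approx -0.66667$)
$D{\left(x \right)} = - \frac{2}{9} + x + 4 x \left(-5 + x\right)$ ($D{\left(x \right)} = - \frac{2}{9} + x + 2 \left(x - 5\right) \left(x + x\right) = - \frac{2}{9} + x + 2 \left(-5 + x\right) 2 x = - \frac{2}{9} + x + 2 \cdot 2 x \left(-5 + x\right) = - \frac{2}{9} + x + 4 x \left(-5 + x\right)$)
$- 43 D{\left(j \right)} 24 = - 43 \left(- \frac{2}{9} - - \frac{38}{3} + 4 \left(- \frac{2}{3}\right)^{2}\right) 24 = - 43 \left(- \frac{2}{9} + \frac{38}{3} + 4 \cdot \frac{4}{9}\right) 24 = - 43 \left(- \frac{2}{9} + \frac{38}{3} + \frac{16}{9}\right) 24 = \left(-43\right) \frac{128}{9} \cdot 24 = \left(- \frac{5504}{9}\right) 24 = - \frac{44032}{3}$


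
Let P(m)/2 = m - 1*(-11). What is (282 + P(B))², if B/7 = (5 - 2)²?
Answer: 184900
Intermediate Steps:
B = 63 (B = 7*(5 - 2)² = 7*3² = 7*9 = 63)
P(m) = 22 + 2*m (P(m) = 2*(m - 1*(-11)) = 2*(m + 11) = 2*(11 + m) = 22 + 2*m)
(282 + P(B))² = (282 + (22 + 2*63))² = (282 + (22 + 126))² = (282 + 148)² = 430² = 184900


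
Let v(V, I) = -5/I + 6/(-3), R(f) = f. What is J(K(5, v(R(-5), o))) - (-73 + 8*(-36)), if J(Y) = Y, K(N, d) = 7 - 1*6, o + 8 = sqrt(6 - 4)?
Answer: 362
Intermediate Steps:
o = -8 + sqrt(2) (o = -8 + sqrt(6 - 4) = -8 + sqrt(2) ≈ -6.5858)
v(V, I) = -2 - 5/I (v(V, I) = -5/I + 6*(-1/3) = -5/I - 2 = -2 - 5/I)
K(N, d) = 1 (K(N, d) = 7 - 6 = 1)
J(K(5, v(R(-5), o))) - (-73 + 8*(-36)) = 1 - (-73 + 8*(-36)) = 1 - (-73 - 288) = 1 - 1*(-361) = 1 + 361 = 362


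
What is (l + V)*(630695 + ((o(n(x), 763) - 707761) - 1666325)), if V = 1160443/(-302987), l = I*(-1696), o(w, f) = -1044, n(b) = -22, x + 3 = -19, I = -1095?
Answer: -981562274097561695/302987 ≈ -3.2396e+12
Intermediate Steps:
x = -22 (x = -3 - 19 = -22)
l = 1857120 (l = -1095*(-1696) = 1857120)
V = -1160443/302987 (V = 1160443*(-1/302987) = -1160443/302987 ≈ -3.8300)
(l + V)*(630695 + ((o(n(x), 763) - 707761) - 1666325)) = (1857120 - 1160443/302987)*(630695 + ((-1044 - 707761) - 1666325)) = 562682056997*(630695 + (-708805 - 1666325))/302987 = 562682056997*(630695 - 2375130)/302987 = (562682056997/302987)*(-1744435) = -981562274097561695/302987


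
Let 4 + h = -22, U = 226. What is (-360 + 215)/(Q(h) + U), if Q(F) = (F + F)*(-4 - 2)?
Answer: -145/538 ≈ -0.26952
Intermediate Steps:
h = -26 (h = -4 - 22 = -26)
Q(F) = -12*F (Q(F) = (2*F)*(-6) = -12*F)
(-360 + 215)/(Q(h) + U) = (-360 + 215)/(-12*(-26) + 226) = -145/(312 + 226) = -145/538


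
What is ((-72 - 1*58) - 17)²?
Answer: 21609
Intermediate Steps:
((-72 - 1*58) - 17)² = ((-72 - 58) - 17)² = (-130 - 17)² = (-147)² = 21609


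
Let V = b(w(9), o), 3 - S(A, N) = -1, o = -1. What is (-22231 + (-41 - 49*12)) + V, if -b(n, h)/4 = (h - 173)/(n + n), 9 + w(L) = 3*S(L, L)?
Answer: -22744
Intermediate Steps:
S(A, N) = 4 (S(A, N) = 3 - 1*(-1) = 3 + 1 = 4)
w(L) = 3 (w(L) = -9 + 3*4 = -9 + 12 = 3)
b(n, h) = -2*(-173 + h)/n (b(n, h) = -4*(h - 173)/(n + n) = -4*(-173 + h)/(2*n) = -4*(-173 + h)*1/(2*n) = -2*(-173 + h)/n)
V = 116 (V = 2*(173 - 1*(-1))/3 = 2*(⅓)*(173 + 1) = 2*(⅓)*174 = 116)
(-22231 + (-41 - 49*12)) + V = (-22231 + (-41 - 49*12)) + 116 = (-22231 + (-41 - 588)) + 116 = (-22231 - 629) + 116 = -22860 + 116 = -22744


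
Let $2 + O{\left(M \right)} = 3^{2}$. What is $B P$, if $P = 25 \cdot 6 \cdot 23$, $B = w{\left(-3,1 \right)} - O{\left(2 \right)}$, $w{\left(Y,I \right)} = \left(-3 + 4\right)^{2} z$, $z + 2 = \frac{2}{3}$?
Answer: $-28750$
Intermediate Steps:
$O{\left(M \right)} = 7$ ($O{\left(M \right)} = -2 + 3^{2} = -2 + 9 = 7$)
$z = - \frac{4}{3}$ ($z = -2 + \frac{2}{3} = - \frac{4}{3} \approx -1.3333$)
$w{\left(Y,I \right)} = - \frac{4}{3}$ ($w{\left(Y,I \right)} = \left(-3 + 4\right)^{2} \left(- \frac{4}{3}\right) = 1^{2} \left(- \frac{4}{3}\right) = 1 \left(- \frac{4}{3}\right) = - \frac{4}{3}$)
$B = - \frac{25}{3}$ ($B = - \frac{4}{3} - 7 = - \frac{25}{3} \approx -8.3333$)
$P = 3450$ ($P = 150 \cdot 23 = 3450$)
$B P = \left(- \frac{25}{3}\right) 3450 = -28750$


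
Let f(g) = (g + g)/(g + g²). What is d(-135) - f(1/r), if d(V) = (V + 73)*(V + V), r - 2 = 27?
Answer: 251071/15 ≈ 16738.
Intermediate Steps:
r = 29 (r = 2 + 27 = 29)
d(V) = 2*V*(73 + V) (d(V) = (73 + V)*(2*V) = 2*V*(73 + V))
f(g) = 2*g/(g + g²) (f(g) = (2*g)/(g + g²) = 2*g/(g + g²))
d(-135) - f(1/r) = 2*(-135)*(73 - 135) - 2/(1 + 1/29) = 2*(-135)*(-62) - 2/(1 + 1/29) = 16740 - 2/30/29 = 16740 - 2*29/30 = 16740 - 1*29/15 = 16740 - 29/15 = 251071/15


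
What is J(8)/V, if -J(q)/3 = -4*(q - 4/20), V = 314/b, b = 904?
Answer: 211536/785 ≈ 269.47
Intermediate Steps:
V = 157/452 (V = 314/904 = 314*(1/904) = 157/452 ≈ 0.34735)
J(q) = -12/5 + 12*q (J(q) = -(-12)*(q - 4/20) = -(-12)*(q - 4*1/20) = -(-12)*(q - ⅕) = -(-12)*(-⅕ + q) = -3*(⅘ - 4*q) = -12/5 + 12*q)
J(8)/V = (-12/5 + 12*8)/(157/452) = (-12/5 + 96)*(452/157) = (468/5)*(452/157) = 211536/785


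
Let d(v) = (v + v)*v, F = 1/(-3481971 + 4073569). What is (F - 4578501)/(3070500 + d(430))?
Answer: -2708632034597/2035274599400 ≈ -1.3308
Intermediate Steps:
F = 1/591598 ≈ 1.6903e-6
d(v) = 2*v² (d(v) = (2*v)*v = 2*v²)
(F - 4578501)/(3070500 + d(430)) = (1/591598 - 4578501)/(3070500 + 2*430²) = -2708632034597/(591598*(3070500 + 2*184900)) = -2708632034597/(591598*(3070500 + 369800)) = -2708632034597/591598/3440300 = -2708632034597/591598*1/3440300 = -2708632034597/2035274599400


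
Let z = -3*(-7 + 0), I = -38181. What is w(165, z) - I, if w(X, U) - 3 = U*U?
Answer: 38625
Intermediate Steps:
z = 21 (z = -3*(-7) = 21)
w(X, U) = 3 + U**2 (w(X, U) = 3 + U*U = 3 + U**2)
w(165, z) - I = (3 + 21**2) - 1*(-38181) = (3 + 441) + 38181 = 444 + 38181 = 38625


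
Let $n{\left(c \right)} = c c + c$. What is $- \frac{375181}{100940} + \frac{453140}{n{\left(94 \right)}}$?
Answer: $\frac{4238958527}{90139420} \approx 47.027$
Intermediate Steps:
$n{\left(c \right)} = c + c^{2}$ ($n{\left(c \right)} = c^{2} + c = c + c^{2}$)
$- \frac{375181}{100940} + \frac{453140}{n{\left(94 \right)}} = - \frac{375181}{100940} + \frac{453140}{94 \left(1 + 94\right)} = \left(-375181\right) \frac{1}{100940} + \frac{453140}{94 \cdot 95} = - \frac{375181}{100940} + \frac{453140}{8930} = - \frac{375181}{100940} + 453140 \cdot \frac{1}{8930} = - \frac{375181}{100940} + \frac{45314}{893} = \frac{4238958527}{90139420}$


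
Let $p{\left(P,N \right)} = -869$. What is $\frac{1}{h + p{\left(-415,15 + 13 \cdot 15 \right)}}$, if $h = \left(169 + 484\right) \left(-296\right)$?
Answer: $- \frac{1}{194157} \approx -5.1505 \cdot 10^{-6}$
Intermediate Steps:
$h = -193288$ ($h = 653 \left(-296\right) = -193288$)
$\frac{1}{h + p{\left(-415,15 + 13 \cdot 15 \right)}} = \frac{1}{-193288 - 869} = \frac{1}{-194157} = - \frac{1}{194157}$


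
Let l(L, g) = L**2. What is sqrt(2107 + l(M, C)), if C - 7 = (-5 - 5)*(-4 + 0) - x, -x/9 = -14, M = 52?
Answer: sqrt(4811) ≈ 69.361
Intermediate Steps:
x = 126 (x = -9*(-14) = 126)
C = -79 (C = 7 + ((-5 - 5)*(-4 + 0) - 1*126) = 7 + (-10*(-4) - 126) = 7 + (40 - 126) = 7 - 86 = -79)
sqrt(2107 + l(M, C)) = sqrt(2107 + 52**2) = sqrt(2107 + 2704) = sqrt(4811)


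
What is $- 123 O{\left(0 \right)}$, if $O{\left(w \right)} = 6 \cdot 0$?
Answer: $0$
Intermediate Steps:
$O{\left(w \right)} = 0$
$- 123 O{\left(0 \right)} = \left(-123\right) 0 = 0$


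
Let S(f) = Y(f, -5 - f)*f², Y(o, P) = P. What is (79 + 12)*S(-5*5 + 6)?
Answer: 459914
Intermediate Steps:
S(f) = f²*(-5 - f) (S(f) = (-5 - f)*f² = f²*(-5 - f))
(79 + 12)*S(-5*5 + 6) = (79 + 12)*((-5*5 + 6)²*(-5 - (-5*5 + 6))) = 91*((-25 + 6)²*(-5 - (-25 + 6))) = 91*((-19)²*(-5 - 1*(-19))) = 91*(361*(-5 + 19)) = 91*(361*14) = 91*5054 = 459914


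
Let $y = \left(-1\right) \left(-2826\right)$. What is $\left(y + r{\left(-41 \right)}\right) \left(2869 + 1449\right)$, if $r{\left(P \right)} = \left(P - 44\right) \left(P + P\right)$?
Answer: $42299128$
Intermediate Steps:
$y = 2826$
$r{\left(P \right)} = 2 P \left(-44 + P\right)$ ($r{\left(P \right)} = \left(-44 + P\right) 2 P = 2 P \left(-44 + P\right)$)
$\left(y + r{\left(-41 \right)}\right) \left(2869 + 1449\right) = \left(2826 + 2 \left(-41\right) \left(-44 - 41\right)\right) \left(2869 + 1449\right) = \left(2826 + 2 \left(-41\right) \left(-85\right)\right) 4318 = \left(2826 + 6970\right) 4318 = 9796 \cdot 4318 = 42299128$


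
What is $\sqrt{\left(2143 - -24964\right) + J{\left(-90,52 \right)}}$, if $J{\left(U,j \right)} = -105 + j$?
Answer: $9 \sqrt{334} \approx 164.48$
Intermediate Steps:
$\sqrt{\left(2143 - -24964\right) + J{\left(-90,52 \right)}} = \sqrt{\left(2143 - -24964\right) + \left(-105 + 52\right)} = \sqrt{\left(2143 + 24964\right) - 53} = \sqrt{27107 - 53} = \sqrt{27054} = 9 \sqrt{334}$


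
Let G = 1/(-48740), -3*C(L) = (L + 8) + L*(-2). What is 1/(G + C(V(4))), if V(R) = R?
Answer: -146220/194963 ≈ -0.74999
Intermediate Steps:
C(L) = -8/3 + L/3 (C(L) = -((L + 8) + L*(-2))/3 = -((8 + L) - 2*L)/3 = -(8 - L)/3 = -8/3 + L/3)
G = -1/48740 ≈ -2.0517e-5
1/(G + C(V(4))) = 1/(-1/48740 + (-8/3 + (⅓)*4)) = 1/(-1/48740 + (-8/3 + 4/3)) = 1/(-1/48740 - 4/3) = 1/(-194963/146220) = -146220/194963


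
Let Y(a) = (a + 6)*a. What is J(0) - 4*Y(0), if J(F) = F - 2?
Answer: -2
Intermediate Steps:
J(F) = -2 + F
Y(a) = a*(6 + a) (Y(a) = (6 + a)*a = a*(6 + a))
J(0) - 4*Y(0) = (-2 + 0) - 0*(6 + 0) = -2 - 0*6 = -2 - 4*0 = -2 + 0 = -2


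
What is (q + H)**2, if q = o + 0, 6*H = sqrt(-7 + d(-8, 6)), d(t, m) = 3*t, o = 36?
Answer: (216 + I*sqrt(31))**2/36 ≈ 1295.1 + 66.813*I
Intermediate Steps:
H = I*sqrt(31)/6 (H = sqrt(-7 + 3*(-8))/6 = sqrt(-7 - 24)/6 = sqrt(-31)/6 = (I*sqrt(31))/6 = I*sqrt(31)/6 ≈ 0.92796*I)
q = 36 (q = 36 + 0 = 36)
(q + H)**2 = (36 + I*sqrt(31)/6)**2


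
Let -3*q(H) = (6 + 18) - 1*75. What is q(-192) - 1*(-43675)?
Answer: 43692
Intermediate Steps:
q(H) = 17 (q(H) = -((6 + 18) - 1*75)/3 = -(24 - 75)/3 = -⅓*(-51) = 17)
q(-192) - 1*(-43675) = 17 - 1*(-43675) = 17 + 43675 = 43692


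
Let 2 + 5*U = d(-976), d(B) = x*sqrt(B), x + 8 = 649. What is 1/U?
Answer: -1/40101986 - 641*I*sqrt(61)/20050993 ≈ -2.4936e-8 - 0.00024968*I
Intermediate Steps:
x = 641 (x = -8 + 649 = 641)
d(B) = 641*sqrt(B)
U = -2/5 + 2564*I*sqrt(61)/5 (U = -2/5 + (641*sqrt(-976))/5 = -2/5 + (641*(4*I*sqrt(61)))/5 = -2/5 + (2564*I*sqrt(61))/5 = -2/5 + 2564*I*sqrt(61)/5 ≈ -0.4 + 4005.1*I)
1/U = 1/(-2/5 + 2564*I*sqrt(61)/5)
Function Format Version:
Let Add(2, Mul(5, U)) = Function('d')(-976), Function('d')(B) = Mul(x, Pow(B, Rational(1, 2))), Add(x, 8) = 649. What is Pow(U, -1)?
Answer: Add(Rational(-1, 40101986), Mul(Rational(-641, 20050993), I, Pow(61, Rational(1, 2)))) ≈ Add(-2.4936e-8, Mul(-0.00024968, I))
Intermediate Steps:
x = 641 (x = Add(-8, 649) = 641)
Function('d')(B) = Mul(641, Pow(B, Rational(1, 2)))
U = Add(Rational(-2, 5), Mul(Rational(2564, 5), I, Pow(61, Rational(1, 2)))) (U = Add(Rational(-2, 5), Mul(Rational(1, 5), Mul(641, Pow(-976, Rational(1, 2))))) = Add(Rational(-2, 5), Mul(Rational(1, 5), Mul(641, Mul(4, I, Pow(61, Rational(1, 2)))))) = Add(Rational(-2, 5), Mul(Rational(1, 5), Mul(2564, I, Pow(61, Rational(1, 2))))) = Add(Rational(-2, 5), Mul(Rational(2564, 5), I, Pow(61, Rational(1, 2)))) ≈ Add(-0.40000, Mul(4005.1, I)))
Pow(U, -1) = Pow(Add(Rational(-2, 5), Mul(Rational(2564, 5), I, Pow(61, Rational(1, 2)))), -1)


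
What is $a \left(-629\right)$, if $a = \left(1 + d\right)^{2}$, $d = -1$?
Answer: $0$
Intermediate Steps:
$a = 0$ ($a = \left(1 - 1\right)^{2} = 0^{2} = 0$)
$a \left(-629\right) = 0 \left(-629\right) = 0$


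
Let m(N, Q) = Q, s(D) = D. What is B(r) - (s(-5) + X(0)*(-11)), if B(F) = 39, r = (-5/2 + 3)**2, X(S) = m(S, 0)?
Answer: 44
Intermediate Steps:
X(S) = 0
r = 1/4 (r = (-5*1/2 + 3)**2 = (-5/2 + 3)**2 = (1/2)**2 = 1/4 ≈ 0.25000)
B(r) - (s(-5) + X(0)*(-11)) = 39 - (-5 + 0*(-11)) = 39 - (-5 + 0) = 39 - 1*(-5) = 39 + 5 = 44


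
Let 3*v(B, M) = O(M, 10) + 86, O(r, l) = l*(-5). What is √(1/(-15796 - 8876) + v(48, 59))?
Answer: √456529146/6168 ≈ 3.4641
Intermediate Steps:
O(r, l) = -5*l
v(B, M) = 12 (v(B, M) = (-5*10 + 86)/3 = (-50 + 86)/3 = (⅓)*36 = 12)
√(1/(-15796 - 8876) + v(48, 59)) = √(1/(-15796 - 8876) + 12) = √(1/(-24672) + 12) = √(-1/24672 + 12) = √(296063/24672) = √456529146/6168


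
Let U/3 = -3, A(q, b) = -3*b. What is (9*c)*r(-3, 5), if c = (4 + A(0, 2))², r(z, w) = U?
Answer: -324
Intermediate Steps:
U = -9 (U = 3*(-3) = -9)
r(z, w) = -9
c = 4 (c = (4 - 3*2)² = (4 - 6)² = (-2)² = 4)
(9*c)*r(-3, 5) = (9*4)*(-9) = 36*(-9) = -324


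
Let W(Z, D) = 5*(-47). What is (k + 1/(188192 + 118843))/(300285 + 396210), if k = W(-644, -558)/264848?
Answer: -71888377/56637305768091600 ≈ -1.2693e-9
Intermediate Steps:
W(Z, D) = -235
k = -235/264848 ≈ -0.00088730
(k + 1/(188192 + 118843))/(300285 + 396210) = (-235/264848 + 1/(188192 + 118843))/(300285 + 396210) = (-235/264848 + 1/307035)/696495 = (-235/264848 + 1/307035)*(1/696495) = -71888377/81317605680*1/696495 = -71888377/56637305768091600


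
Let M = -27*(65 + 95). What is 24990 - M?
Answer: 29310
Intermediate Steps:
M = -4320 (M = -27*160 = -4320)
24990 - M = 24990 - 1*(-4320) = 24990 + 4320 = 29310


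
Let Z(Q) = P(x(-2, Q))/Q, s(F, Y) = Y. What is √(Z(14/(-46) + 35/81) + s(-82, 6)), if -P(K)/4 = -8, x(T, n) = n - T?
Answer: √3632118/119 ≈ 16.015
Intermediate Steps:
P(K) = 32 (P(K) = -4*(-8) = 32)
Z(Q) = 32/Q
√(Z(14/(-46) + 35/81) + s(-82, 6)) = √(32/(14/(-46) + 35/81) + 6) = √(32/(14*(-1/46) + 35*(1/81)) + 6) = √(32/(-7/23 + 35/81) + 6) = √(32/(238/1863) + 6) = √(32*(1863/238) + 6) = √(29808/119 + 6) = √(30522/119) = √3632118/119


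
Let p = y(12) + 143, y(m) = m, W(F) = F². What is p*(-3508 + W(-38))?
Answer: -319920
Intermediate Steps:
p = 155 (p = 12 + 143 = 155)
p*(-3508 + W(-38)) = 155*(-3508 + (-38)²) = 155*(-3508 + 1444) = 155*(-2064) = -319920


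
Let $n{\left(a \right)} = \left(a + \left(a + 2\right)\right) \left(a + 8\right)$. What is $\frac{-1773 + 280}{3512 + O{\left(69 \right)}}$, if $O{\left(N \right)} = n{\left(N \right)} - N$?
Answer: $- \frac{1493}{14223} \approx -0.10497$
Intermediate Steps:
$n{\left(a \right)} = \left(2 + 2 a\right) \left(8 + a\right)$ ($n{\left(a \right)} = \left(a + \left(2 + a\right)\right) \left(8 + a\right) = \left(2 + 2 a\right) \left(8 + a\right)$)
$O{\left(N \right)} = 16 + 2 N^{2} + 17 N$ ($O{\left(N \right)} = \left(16 + 2 N^{2} + 18 N\right) - N = 16 + 2 N^{2} + 17 N$)
$\frac{-1773 + 280}{3512 + O{\left(69 \right)}} = \frac{-1773 + 280}{3512 + \left(16 + 2 \cdot 69^{2} + 17 \cdot 69\right)} = - \frac{1493}{3512 + \left(16 + 2 \cdot 4761 + 1173\right)} = - \frac{1493}{3512 + \left(16 + 9522 + 1173\right)} = - \frac{1493}{3512 + 10711} = - \frac{1493}{14223}$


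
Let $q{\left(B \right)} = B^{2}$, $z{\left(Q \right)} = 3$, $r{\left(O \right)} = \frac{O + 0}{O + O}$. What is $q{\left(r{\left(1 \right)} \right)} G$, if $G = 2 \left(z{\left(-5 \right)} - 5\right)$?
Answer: $-1$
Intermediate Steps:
$r{\left(O \right)} = \frac{1}{2}$ ($r{\left(O \right)} = \frac{O}{2 O} = O \frac{1}{2 O} = \frac{1}{2}$)
$G = -4$ ($G = 2 \left(3 - 5\right) = 2 \left(-2\right) = -4$)
$q{\left(r{\left(1 \right)} \right)} G = \left(\frac{1}{2}\right)^{2} \left(-4\right) = \frac{1}{4} \left(-4\right) = -1$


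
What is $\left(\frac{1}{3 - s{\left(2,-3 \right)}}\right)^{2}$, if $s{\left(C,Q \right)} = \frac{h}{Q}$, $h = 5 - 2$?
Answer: $\frac{1}{16} \approx 0.0625$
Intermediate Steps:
$h = 3$ ($h = 5 - 2 = 3$)
$s{\left(C,Q \right)} = \frac{3}{Q}$
$\left(\frac{1}{3 - s{\left(2,-3 \right)}}\right)^{2} = \left(\frac{1}{3 - \frac{3}{-3}}\right)^{2} = \left(\frac{1}{3 - 3 \left(- \frac{1}{3}\right)}\right)^{2} = \left(\frac{1}{3 - -1}\right)^{2} = \left(\frac{1}{3 + 1}\right)^{2} = \left(\frac{1}{4}\right)^{2} = \frac{1}{16}$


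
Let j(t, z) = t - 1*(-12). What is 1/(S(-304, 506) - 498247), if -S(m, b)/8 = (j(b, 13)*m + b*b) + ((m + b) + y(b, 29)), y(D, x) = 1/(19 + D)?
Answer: -525/676396883 ≈ -7.7617e-7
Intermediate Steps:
j(t, z) = 12 + t (j(t, z) = t + 12 = 12 + t)
S(m, b) = -8*b - 8*m - 8*b**2 - 8/(19 + b) - 8*m*(12 + b) (S(m, b) = -8*(((12 + b)*m + b*b) + ((m + b) + 1/(19 + b))) = -8*((m*(12 + b) + b**2) + ((b + m) + 1/(19 + b))) = -8*((b**2 + m*(12 + b)) + (b + m + 1/(19 + b))) = -8*(b + m + b**2 + 1/(19 + b) + m*(12 + b)) = -8*b - 8*m - 8*b**2 - 8/(19 + b) - 8*m*(12 + b))
1/(S(-304, 506) - 498247) = 1/(8*(-1 + (19 + 506)*(-1*506 - 1*(-304) - 1*506**2 - 1*(-304)*(12 + 506)))/(19 + 506) - 498247) = 1/(8*(-1 + 525*(-506 + 304 - 1*256036 - 1*(-304)*518))/525 - 498247) = 1/(8*(1/525)*(-1 + 525*(-506 + 304 - 256036 + 157472)) - 498247) = 1/(8*(1/525)*(-1 + 525*(-98766)) - 498247) = 1/(8*(1/525)*(-1 - 51852150) - 498247) = 1/(8*(1/525)*(-51852151) - 498247) = 1/(-414817208/525 - 498247) = 1/(-676396883/525) = -525/676396883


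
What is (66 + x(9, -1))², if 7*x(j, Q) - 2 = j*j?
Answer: 297025/49 ≈ 6061.7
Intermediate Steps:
x(j, Q) = 2/7 + j²/7 (x(j, Q) = 2/7 + (j*j)/7 = 2/7 + j²/7)
(66 + x(9, -1))² = (66 + (2/7 + (⅐)*9²))² = (66 + (2/7 + (⅐)*81))² = (66 + (2/7 + 81/7))² = (66 + 83/7)² = (545/7)² = 297025/49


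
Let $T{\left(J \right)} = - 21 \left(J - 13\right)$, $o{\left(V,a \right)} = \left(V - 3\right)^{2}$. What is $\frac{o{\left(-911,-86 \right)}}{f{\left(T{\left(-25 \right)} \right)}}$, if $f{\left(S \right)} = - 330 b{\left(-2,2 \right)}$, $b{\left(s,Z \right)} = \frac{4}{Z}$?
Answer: $- \frac{208849}{165} \approx -1265.8$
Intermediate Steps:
$o{\left(V,a \right)} = \left(-3 + V\right)^{2}$
$T{\left(J \right)} = 273 - 21 J$ ($T{\left(J \right)} = - 21 \left(-13 + J\right) = 273 - 21 J$)
$f{\left(S \right)} = -660$ ($f{\left(S \right)} = - 330 \cdot \frac{4}{2} = - 330 \cdot 4 \cdot \frac{1}{2} = \left(-330\right) 2 = -660$)
$\frac{o{\left(-911,-86 \right)}}{f{\left(T{\left(-25 \right)} \right)}} = \frac{\left(-3 - 911\right)^{2}}{-660} = \left(-914\right)^{2} \left(- \frac{1}{660}\right) = 835396 \left(- \frac{1}{660}\right) = - \frac{208849}{165}$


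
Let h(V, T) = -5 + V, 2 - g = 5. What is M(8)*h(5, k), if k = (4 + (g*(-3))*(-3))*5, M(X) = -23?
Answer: 0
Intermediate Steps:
g = -3 (g = 2 - 1*5 = 2 - 5 = -3)
k = -115 (k = (4 - 3*(-3)*(-3))*5 = (4 + 9*(-3))*5 = (4 - 27)*5 = -23*5 = -115)
M(8)*h(5, k) = -23*(-5 + 5) = -23*0 = 0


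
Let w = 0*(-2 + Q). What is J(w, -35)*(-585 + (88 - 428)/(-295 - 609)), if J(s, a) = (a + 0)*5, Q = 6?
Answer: 23121875/226 ≈ 1.0231e+5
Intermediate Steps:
w = 0 (w = 0*(-2 + 6) = 0*4 = 0)
J(s, a) = 5*a (J(s, a) = a*5 = 5*a)
J(w, -35)*(-585 + (88 - 428)/(-295 - 609)) = (5*(-35))*(-585 + (88 - 428)/(-295 - 609)) = -175*(-585 - 340/(-904)) = -175*(-585 - 340*(-1/904)) = -175*(-585 + 85/226) = -175*(-132125/226) = 23121875/226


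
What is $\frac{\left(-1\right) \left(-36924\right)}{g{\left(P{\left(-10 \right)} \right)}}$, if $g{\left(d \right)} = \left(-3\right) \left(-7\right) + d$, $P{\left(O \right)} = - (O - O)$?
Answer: $\frac{12308}{7} \approx 1758.3$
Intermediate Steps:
$P{\left(O \right)} = 0$ ($P{\left(O \right)} = \left(-1\right) 0 = 0$)
$g{\left(d \right)} = 21 + d$
$\frac{\left(-1\right) \left(-36924\right)}{g{\left(P{\left(-10 \right)} \right)}} = \frac{\left(-1\right) \left(-36924\right)}{21 + 0} = \frac{36924}{21} = 36924 \cdot \frac{1}{21} = \frac{12308}{7}$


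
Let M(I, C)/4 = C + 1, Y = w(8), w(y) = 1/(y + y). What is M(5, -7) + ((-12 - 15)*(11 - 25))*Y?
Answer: -3/8 ≈ -0.37500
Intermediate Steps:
w(y) = 1/(2*y)
Y = 1/16 (Y = (1/2)/8 = (1/2)*(1/8) = 1/16 ≈ 0.062500)
M(I, C) = 4 + 4*C (M(I, C) = 4*(C + 1) = 4*(1 + C) = 4 + 4*C)
M(5, -7) + ((-12 - 15)*(11 - 25))*Y = (4 + 4*(-7)) + ((-12 - 15)*(11 - 25))*(1/16) = (4 - 28) - 27*(-14)*(1/16) = -24 + 378*(1/16) = -24 + 189/8 = -3/8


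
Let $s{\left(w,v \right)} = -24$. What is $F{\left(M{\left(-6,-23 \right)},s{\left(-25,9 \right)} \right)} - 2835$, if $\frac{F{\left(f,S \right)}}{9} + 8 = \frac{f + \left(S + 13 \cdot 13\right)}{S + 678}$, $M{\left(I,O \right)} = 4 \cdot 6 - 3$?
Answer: $- \frac{316614}{109} \approx -2904.7$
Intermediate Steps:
$M{\left(I,O \right)} = 21$ ($M{\left(I,O \right)} = 24 - 3 = 21$)
$F{\left(f,S \right)} = -72 + \frac{9 \left(169 + S + f\right)}{678 + S}$ ($F{\left(f,S \right)} = -72 + 9 \frac{f + \left(S + 13 \cdot 13\right)}{S + 678} = -72 + 9 \frac{f + \left(S + 169\right)}{678 + S} = -72 + 9 \frac{f + \left(169 + S\right)}{678 + S} = -72 + 9 \frac{169 + S + f}{678 + S} = -72 + \frac{9 \left(169 + S + f\right)}{678 + S}$)
$F{\left(M{\left(-6,-23 \right)},s{\left(-25,9 \right)} \right)} - 2835 = \frac{9 \left(-5255 + 21 - -168\right)}{678 - 24} - 2835 = \frac{9 \left(-5255 + 21 + 168\right)}{654} - 2835 = 9 \cdot \frac{1}{654} \left(-5066\right) - 2835 = - \frac{7599}{109} - 2835 = - \frac{316614}{109}$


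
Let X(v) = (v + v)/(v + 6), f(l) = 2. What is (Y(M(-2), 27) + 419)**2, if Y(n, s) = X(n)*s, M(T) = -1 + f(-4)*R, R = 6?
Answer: 59552089/289 ≈ 2.0606e+5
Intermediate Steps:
M(T) = 11 (M(T) = -1 + 2*6 = -1 + 12 = 11)
X(v) = 2*v/(6 + v) (X(v) = (2*v)/(6 + v) = 2*v/(6 + v))
Y(n, s) = 2*n*s/(6 + n) (Y(n, s) = (2*n/(6 + n))*s = 2*n*s/(6 + n))
(Y(M(-2), 27) + 419)**2 = (2*11*27/(6 + 11) + 419)**2 = (2*11*27/17 + 419)**2 = (2*11*27*(1/17) + 419)**2 = (594/17 + 419)**2 = (7717/17)**2 = 59552089/289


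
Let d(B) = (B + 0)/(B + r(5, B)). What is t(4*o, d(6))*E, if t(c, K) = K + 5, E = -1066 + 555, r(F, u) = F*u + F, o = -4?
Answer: -107821/41 ≈ -2629.8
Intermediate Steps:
r(F, u) = F + F*u
d(B) = B/(5 + 6*B) (d(B) = (B + 0)/(B + 5*(1 + B)) = B/(B + (5 + 5*B)) = B/(5 + 6*B))
E = -511
t(c, K) = 5 + K
t(4*o, d(6))*E = (5 + 6/(5 + 6*6))*(-511) = (5 + 6/(5 + 36))*(-511) = (5 + 6/41)*(-511) = (211/41)*(-511) = -107821/41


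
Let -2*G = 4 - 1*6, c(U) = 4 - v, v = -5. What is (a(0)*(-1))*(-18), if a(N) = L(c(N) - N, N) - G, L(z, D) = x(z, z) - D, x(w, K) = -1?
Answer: -36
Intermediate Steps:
c(U) = 9 (c(U) = 4 - 1*(-5) = 4 + 5 = 9)
L(z, D) = -1 - D
G = 1 (G = -(4 - 1*6)/2 = -(4 - 6)/2 = -½*(-2) = 1)
a(N) = -2 - N (a(N) = (-1 - N) - 1*1 = (-1 - N) - 1 = -2 - N)
(a(0)*(-1))*(-18) = ((-2 - 1*0)*(-1))*(-18) = ((-2 + 0)*(-1))*(-18) = -2*(-1)*(-18) = 2*(-18) = -36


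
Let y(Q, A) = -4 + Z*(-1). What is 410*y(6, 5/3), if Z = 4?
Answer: -3280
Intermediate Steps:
y(Q, A) = -8 (y(Q, A) = -4 + 4*(-1) = -4 - 4 = -8)
410*y(6, 5/3) = 410*(-8) = -3280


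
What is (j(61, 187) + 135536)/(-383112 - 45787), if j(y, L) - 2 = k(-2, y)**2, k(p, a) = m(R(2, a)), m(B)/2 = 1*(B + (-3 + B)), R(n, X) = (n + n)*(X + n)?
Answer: -1139542/428899 ≈ -2.6569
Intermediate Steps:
R(n, X) = 2*n*(X + n) (R(n, X) = (2*n)*(X + n) = 2*n*(X + n))
m(B) = -6 + 4*B (m(B) = 2*(1*(B + (-3 + B))) = 2*(1*(-3 + 2*B)) = 2*(-3 + 2*B) = -6 + 4*B)
k(p, a) = 26 + 16*a (k(p, a) = -6 + 4*(2*2*(a + 2)) = -6 + 4*(2*2*(2 + a)) = -6 + 4*(8 + 4*a) = -6 + (32 + 16*a) = 26 + 16*a)
j(y, L) = 2 + (26 + 16*y)**2
(j(61, 187) + 135536)/(-383112 - 45787) = ((678 + 256*61**2 + 832*61) + 135536)/(-383112 - 45787) = ((678 + 256*3721 + 50752) + 135536)/(-428899) = ((678 + 952576 + 50752) + 135536)*(-1/428899) = (1004006 + 135536)*(-1/428899) = 1139542*(-1/428899) = -1139542/428899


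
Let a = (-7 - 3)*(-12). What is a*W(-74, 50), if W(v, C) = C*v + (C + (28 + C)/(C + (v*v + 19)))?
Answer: -485740128/1109 ≈ -4.3800e+5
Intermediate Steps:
W(v, C) = C + C*v + (28 + C)/(19 + C + v²) (W(v, C) = C*v + (C + (28 + C)/(C + (v² + 19))) = C*v + (C + (28 + C)/(C + (19 + v²))) = C*v + (C + (28 + C)/(19 + C + v²)) = C + C*v + (28 + C)/(19 + C + v²))
a = 120 (a = -10*(-12) = 120)
a*W(-74, 50) = 120*((28 + 50² + 20*50 + 50*(-74)² + 50*(-74)³ - 74*50² + 19*50*(-74))/(19 + 50 + (-74)²)) = 120*((28 + 2500 + 1000 + 50*5476 + 50*(-405224) - 74*2500 - 70300)/(19 + 50 + 5476)) = 120*((28 + 2500 + 1000 + 273800 - 20261200 - 185000 - 70300)/5545) = 120*((1/5545)*(-20239172)) = 120*(-20239172/5545) = -485740128/1109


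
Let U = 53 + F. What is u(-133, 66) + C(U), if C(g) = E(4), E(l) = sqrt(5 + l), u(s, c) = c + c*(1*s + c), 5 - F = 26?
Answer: -4353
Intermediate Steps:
F = -21 (F = 5 - 1*26 = 5 - 26 = -21)
u(s, c) = c + c*(c + s) (u(s, c) = c + c*(s + c) = c + c*(c + s))
U = 32 (U = 53 - 21 = 32)
C(g) = 3 (C(g) = sqrt(5 + 4) = sqrt(9) = 3)
u(-133, 66) + C(U) = 66*(1 + 66 - 133) + 3 = 66*(-66) + 3 = -4356 + 3 = -4353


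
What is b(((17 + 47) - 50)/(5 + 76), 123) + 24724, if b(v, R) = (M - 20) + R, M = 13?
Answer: 24840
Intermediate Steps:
b(v, R) = -7 + R (b(v, R) = (13 - 20) + R = -7 + R)
b(((17 + 47) - 50)/(5 + 76), 123) + 24724 = (-7 + 123) + 24724 = 116 + 24724 = 24840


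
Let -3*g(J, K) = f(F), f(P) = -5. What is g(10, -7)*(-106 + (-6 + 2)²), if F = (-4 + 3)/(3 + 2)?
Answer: -150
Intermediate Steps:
F = -⅕ (F = -1/5 = -1*⅕ = -⅕ ≈ -0.20000)
g(J, K) = 5/3 (g(J, K) = -⅓*(-5) = 5/3)
g(10, -7)*(-106 + (-6 + 2)²) = 5*(-106 + (-6 + 2)²)/3 = 5*(-106 + (-4)²)/3 = 5*(-106 + 16)/3 = (5/3)*(-90) = -150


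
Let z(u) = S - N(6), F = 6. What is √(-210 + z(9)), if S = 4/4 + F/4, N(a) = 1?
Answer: I*√834/2 ≈ 14.44*I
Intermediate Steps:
S = 5/2 (S = 4/4 + 6/4 = 4*(¼) + 6*(¼) = 1 + 3/2 = 5/2 ≈ 2.5000)
z(u) = 3/2 (z(u) = 5/2 - 1*1 = 5/2 - 1 = 3/2)
√(-210 + z(9)) = √(-210 + 3/2) = √(-417/2) = I*√834/2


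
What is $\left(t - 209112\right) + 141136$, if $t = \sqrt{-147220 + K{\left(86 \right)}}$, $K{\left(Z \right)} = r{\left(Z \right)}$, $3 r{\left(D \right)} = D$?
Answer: $-67976 + \frac{i \sqrt{1324722}}{3} \approx -67976.0 + 383.66 i$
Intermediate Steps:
$r{\left(D \right)} = \frac{D}{3}$
$K{\left(Z \right)} = \frac{Z}{3}$
$t = \frac{i \sqrt{1324722}}{3}$ ($t = \sqrt{-147220 + \frac{1}{3} \cdot 86} = \sqrt{-147220 + \frac{86}{3}} = \sqrt{- \frac{441574}{3}} = \frac{i \sqrt{1324722}}{3} \approx 383.66 i$)
$\left(t - 209112\right) + 141136 = \left(\frac{i \sqrt{1324722}}{3} - 209112\right) + 141136 = \left(-209112 + \frac{i \sqrt{1324722}}{3}\right) + 141136 = -67976 + \frac{i \sqrt{1324722}}{3}$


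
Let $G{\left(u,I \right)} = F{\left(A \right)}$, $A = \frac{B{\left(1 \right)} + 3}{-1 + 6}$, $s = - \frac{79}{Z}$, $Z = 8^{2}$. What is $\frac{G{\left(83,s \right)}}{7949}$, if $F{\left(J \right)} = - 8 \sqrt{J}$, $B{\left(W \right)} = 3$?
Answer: $- \frac{8 \sqrt{30}}{39745} \approx -0.0011025$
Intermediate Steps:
$Z = 64$
$s = - \frac{79}{64} \approx -1.2344$
$A = \frac{6}{5}$ ($A = \frac{3 + 3}{-1 + 6} = \frac{6}{5} \approx 1.2$)
$G{\left(u,I \right)} = - \frac{8 \sqrt{30}}{5}$ ($G{\left(u,I \right)} = - 8 \sqrt{\frac{6}{5}} = - 8 \frac{\sqrt{30}}{5} = - \frac{8 \sqrt{30}}{5}$)
$\frac{G{\left(83,s \right)}}{7949} = \frac{\left(- \frac{8}{5}\right) \sqrt{30}}{7949} = - \frac{8 \sqrt{30}}{5} \cdot \frac{1}{7949} = - \frac{8 \sqrt{30}}{39745}$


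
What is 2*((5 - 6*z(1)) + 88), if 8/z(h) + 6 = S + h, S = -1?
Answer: 202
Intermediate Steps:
z(h) = 8/(-7 + h) (z(h) = 8/(-6 + (-1 + h)) = 8/(-7 + h))
2*((5 - 6*z(1)) + 88) = 2*((5 - 48/(-7 + 1)) + 88) = 2*((5 - 48/(-6)) + 88) = 2*((5 - 48*(-1)/6) + 88) = 2*((5 - 6*(-4/3)) + 88) = 2*((5 + 8) + 88) = 2*(13 + 88) = 2*101 = 202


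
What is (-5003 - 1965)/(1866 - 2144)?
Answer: 3484/139 ≈ 25.065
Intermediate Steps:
(-5003 - 1965)/(1866 - 2144) = -6968/(-278) = -6968*(-1/278) = 3484/139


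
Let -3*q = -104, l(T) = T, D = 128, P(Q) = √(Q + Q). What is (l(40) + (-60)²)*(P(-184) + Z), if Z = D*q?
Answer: 48455680/3 + 14560*I*√23 ≈ 1.6152e+7 + 69827.0*I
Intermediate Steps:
P(Q) = √2*√Q (P(Q) = √(2*Q) = √2*√Q)
q = 104/3 (q = -⅓*(-104) = 104/3 ≈ 34.667)
Z = 13312/3 (Z = 128*(104/3) = 13312/3 ≈ 4437.3)
(l(40) + (-60)²)*(P(-184) + Z) = (40 + (-60)²)*(√2*√(-184) + 13312/3) = (40 + 3600)*(√2*(2*I*√46) + 13312/3) = 3640*(4*I*√23 + 13312/3) = 3640*(13312/3 + 4*I*√23) = 48455680/3 + 14560*I*√23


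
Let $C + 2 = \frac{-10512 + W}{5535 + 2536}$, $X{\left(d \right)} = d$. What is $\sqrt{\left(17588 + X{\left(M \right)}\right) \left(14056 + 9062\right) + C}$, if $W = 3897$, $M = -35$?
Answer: $\frac{\sqrt{539461212031483}}{1153} \approx 20144.0$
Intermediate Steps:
$C = - \frac{3251}{1153}$ ($C = -2 + \frac{-10512 + 3897}{5535 + 2536} = -2 - \frac{6615}{8071} = -2 - \frac{945}{1153} = - \frac{3251}{1153} \approx -2.8196$)
$\sqrt{\left(17588 + X{\left(M \right)}\right) \left(14056 + 9062\right) + C} = \sqrt{\left(17588 - 35\right) \left(14056 + 9062\right) - \frac{3251}{1153}} = \sqrt{17553 \cdot 23118 - \frac{3251}{1153}} = \sqrt{405790254 - \frac{3251}{1153}} = \sqrt{\frac{467876159611}{1153}} = \frac{\sqrt{539461212031483}}{1153}$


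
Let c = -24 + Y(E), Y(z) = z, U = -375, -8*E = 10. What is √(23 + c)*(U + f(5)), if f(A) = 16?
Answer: -1077*I/2 ≈ -538.5*I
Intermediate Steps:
E = -5/4 (E = -⅛*10 = -5/4 ≈ -1.2500)
c = -101/4 (c = -24 - 5/4 = -101/4 ≈ -25.250)
√(23 + c)*(U + f(5)) = √(23 - 101/4)*(-375 + 16) = √(-9/4)*(-359) = (3*I/2)*(-359) = -1077*I/2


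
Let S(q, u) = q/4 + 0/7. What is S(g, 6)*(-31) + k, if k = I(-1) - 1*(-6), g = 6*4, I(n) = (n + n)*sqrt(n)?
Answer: -180 - 2*I ≈ -180.0 - 2.0*I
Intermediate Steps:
I(n) = 2*n**(3/2) (I(n) = (2*n)*sqrt(n) = 2*n**(3/2))
g = 24
S(q, u) = q/4 (S(q, u) = q*(1/4) + 0*(1/7) = q/4 + 0 = q/4)
k = 6 - 2*I (k = 2*(-1)**(3/2) - 1*(-6) = 2*(-I) + 6 = -2*I + 6 = 6 - 2*I ≈ 6.0 - 2.0*I)
S(g, 6)*(-31) + k = ((1/4)*24)*(-31) + (6 - 2*I) = 6*(-31) + (6 - 2*I) = -186 + (6 - 2*I) = -180 - 2*I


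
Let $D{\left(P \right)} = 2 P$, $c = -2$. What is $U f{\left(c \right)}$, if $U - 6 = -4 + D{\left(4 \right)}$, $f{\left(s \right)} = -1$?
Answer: $-10$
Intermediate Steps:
$U = 10$ ($U = 6 + \left(-4 + 2 \cdot 4\right) = 6 + \left(-4 + 8\right) = 6 + 4 = 10$)
$U f{\left(c \right)} = 10 \left(-1\right) = -10$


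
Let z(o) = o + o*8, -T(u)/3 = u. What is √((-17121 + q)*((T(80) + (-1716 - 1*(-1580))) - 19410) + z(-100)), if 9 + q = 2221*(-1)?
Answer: √382877986 ≈ 19567.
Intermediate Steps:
T(u) = -3*u
q = -2230 (q = -9 + 2221*(-1) = -9 - 2221 = -2230)
z(o) = 9*o (z(o) = o + 8*o = 9*o)
√((-17121 + q)*((T(80) + (-1716 - 1*(-1580))) - 19410) + z(-100)) = √((-17121 - 2230)*((-3*80 + (-1716 - 1*(-1580))) - 19410) + 9*(-100)) = √(-19351*((-240 + (-1716 + 1580)) - 19410) - 900) = √(-19351*((-240 - 136) - 19410) - 900) = √(-19351*(-376 - 19410) - 900) = √(-19351*(-19786) - 900) = √(382878886 - 900) = √382877986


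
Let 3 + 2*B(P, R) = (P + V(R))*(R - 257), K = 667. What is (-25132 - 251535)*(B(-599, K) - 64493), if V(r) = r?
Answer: 27973523703/2 ≈ 1.3987e+10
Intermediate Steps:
B(P, R) = -3/2 + (-257 + R)*(P + R)/2 (B(P, R) = -3/2 + ((P + R)*(R - 257))/2 = -3/2 + ((P + R)*(-257 + R))/2 = -3/2 + ((-257 + R)*(P + R))/2 = -3/2 + (-257 + R)*(P + R)/2)
(-25132 - 251535)*(B(-599, K) - 64493) = (-25132 - 251535)*((-3/2 + (1/2)*667**2 - 257/2*(-599) - 257/2*667 + (1/2)*(-599)*667) - 64493) = -276667*((-3/2 + (1/2)*444889 + 153943/2 - 171419/2 - 399533/2) - 64493) = -276667*((-3/2 + 444889/2 + 153943/2 - 171419/2 - 399533/2) - 64493) = -276667*(27877/2 - 64493) = -276667*(-101109/2) = 27973523703/2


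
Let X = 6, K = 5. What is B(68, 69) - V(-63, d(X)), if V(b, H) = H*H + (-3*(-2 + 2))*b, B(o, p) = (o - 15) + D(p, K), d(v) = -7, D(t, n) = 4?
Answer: 8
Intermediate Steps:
B(o, p) = -11 + o (B(o, p) = (o - 15) + 4 = (-15 + o) + 4 = -11 + o)
V(b, H) = H² (V(b, H) = H² + (-3*0)*b = H² + 0*b = H² + 0 = H²)
B(68, 69) - V(-63, d(X)) = (-11 + 68) - 1*(-7)² = 57 - 1*49 = 57 - 49 = 8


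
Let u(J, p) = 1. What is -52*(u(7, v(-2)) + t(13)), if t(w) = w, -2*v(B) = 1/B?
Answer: -728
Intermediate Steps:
v(B) = -1/(2*B)
-52*(u(7, v(-2)) + t(13)) = -52*(1 + 13) = -52*14 = -728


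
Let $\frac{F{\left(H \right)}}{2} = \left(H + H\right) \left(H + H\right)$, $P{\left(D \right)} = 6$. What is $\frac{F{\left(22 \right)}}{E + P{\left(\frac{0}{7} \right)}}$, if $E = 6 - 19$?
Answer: $- \frac{3872}{7} \approx -553.14$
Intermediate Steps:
$E = -13$ ($E = 6 - 19 = -13$)
$F{\left(H \right)} = 8 H^{2}$ ($F{\left(H \right)} = 2 \left(H + H\right) \left(H + H\right) = 2 \cdot 2 H 2 H = 2 \cdot 4 H^{2} = 8 H^{2}$)
$\frac{F{\left(22 \right)}}{E + P{\left(\frac{0}{7} \right)}} = \frac{8 \cdot 22^{2}}{-13 + 6} = \frac{8 \cdot 484}{-7} = 3872 \left(- \frac{1}{7}\right) = - \frac{3872}{7}$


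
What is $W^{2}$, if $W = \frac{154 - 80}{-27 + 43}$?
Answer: $\frac{1369}{64} \approx 21.391$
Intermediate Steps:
$W = \frac{37}{8}$ ($W = \frac{74}{16} = 74 \cdot \frac{1}{16} = \frac{37}{8} \approx 4.625$)
$W^{2} = \left(\frac{37}{8}\right)^{2} = \frac{1369}{64}$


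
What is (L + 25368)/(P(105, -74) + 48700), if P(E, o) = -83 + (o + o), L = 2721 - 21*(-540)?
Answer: 39429/48469 ≈ 0.81349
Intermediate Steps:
L = 14061 (L = 2721 + 11340 = 14061)
P(E, o) = -83 + 2*o
(L + 25368)/(P(105, -74) + 48700) = (14061 + 25368)/((-83 + 2*(-74)) + 48700) = 39429/((-83 - 148) + 48700) = 39429/(-231 + 48700) = 39429/48469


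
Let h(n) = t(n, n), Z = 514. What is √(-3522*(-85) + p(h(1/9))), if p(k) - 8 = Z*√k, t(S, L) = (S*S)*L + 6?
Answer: √(24249618 + 38550*√7)/9 ≈ 548.30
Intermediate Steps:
t(S, L) = 6 + L*S² (t(S, L) = S²*L + 6 = L*S² + 6 = 6 + L*S²)
h(n) = 6 + n³ (h(n) = 6 + n*n² = 6 + n³)
p(k) = 8 + 514*√k
√(-3522*(-85) + p(h(1/9))) = √(-3522*(-85) + (8 + 514*√(6 + (1/9)³))) = √(299370 + (8 + 514*√(6 + (⅑)³))) = √(299370 + (8 + 514*√(6 + 1/729))) = √(299370 + (8 + 514*√(4375/729))) = √(299370 + (8 + 514*(25*√7/27))) = √(299370 + (8 + 12850*√7/27)) = √(299378 + 12850*√7/27)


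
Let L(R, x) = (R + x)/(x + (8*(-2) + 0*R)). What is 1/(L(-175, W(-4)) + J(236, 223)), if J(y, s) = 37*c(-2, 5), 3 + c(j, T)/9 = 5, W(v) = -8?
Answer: 8/5389 ≈ 0.0014845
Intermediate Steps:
c(j, T) = 18 (c(j, T) = -27 + 9*5 = -27 + 45 = 18)
L(R, x) = (R + x)/(-16 + x) (L(R, x) = (R + x)/(x + (-16 + 0)) = (R + x)/(x - 16) = (R + x)/(-16 + x))
J(y, s) = 666 (J(y, s) = 37*18 = 666)
1/(L(-175, W(-4)) + J(236, 223)) = 1/((-175 - 8)/(-16 - 8) + 666) = 1/(-183/(-24) + 666) = 1/(-1/24*(-183) + 666) = 1/(61/8 + 666) = 1/(5389/8) = 8/5389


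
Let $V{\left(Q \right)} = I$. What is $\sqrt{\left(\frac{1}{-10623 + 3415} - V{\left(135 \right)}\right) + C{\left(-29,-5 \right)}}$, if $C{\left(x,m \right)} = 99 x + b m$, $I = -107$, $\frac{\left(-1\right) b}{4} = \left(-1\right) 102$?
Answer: $\frac{i \sqrt{62398273866}}{3604} \approx 69.311 i$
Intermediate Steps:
$b = 408$ ($b = - 4 \left(\left(-1\right) 102\right) = \left(-4\right) \left(-102\right) = 408$)
$V{\left(Q \right)} = -107$
$C{\left(x,m \right)} = 99 x + 408 m$
$\sqrt{\left(\frac{1}{-10623 + 3415} - V{\left(135 \right)}\right) + C{\left(-29,-5 \right)}} = \sqrt{\left(\frac{1}{-10623 + 3415} - -107\right) + \left(99 \left(-29\right) + 408 \left(-5\right)\right)} = \sqrt{\left(\frac{1}{-7208} + 107\right) - 4911} = \sqrt{\left(- \frac{1}{7208} + 107\right) - 4911} = \sqrt{\frac{771255}{7208} - 4911} = \sqrt{- \frac{34627233}{7208}} = \frac{i \sqrt{62398273866}}{3604}$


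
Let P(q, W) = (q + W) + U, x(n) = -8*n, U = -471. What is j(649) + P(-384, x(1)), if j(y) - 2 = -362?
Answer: -1223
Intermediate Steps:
j(y) = -360 (j(y) = 2 - 362 = -360)
P(q, W) = -471 + W + q (P(q, W) = (q + W) - 471 = (W + q) - 471 = -471 + W + q)
j(649) + P(-384, x(1)) = -360 + (-471 - 8*1 - 384) = -360 + (-471 - 8 - 384) = -360 - 863 = -1223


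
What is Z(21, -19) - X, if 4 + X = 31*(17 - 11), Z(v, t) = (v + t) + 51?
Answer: -129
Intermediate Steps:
Z(v, t) = 51 + t + v (Z(v, t) = (t + v) + 51 = 51 + t + v)
X = 182 (X = -4 + 31*(17 - 11) = -4 + 31*6 = -4 + 186 = 182)
Z(21, -19) - X = (51 - 19 + 21) - 1*182 = 53 - 182 = -129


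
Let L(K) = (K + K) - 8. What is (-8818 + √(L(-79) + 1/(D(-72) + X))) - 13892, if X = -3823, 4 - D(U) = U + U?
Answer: -22710 + I*√1830153/105 ≈ -22710.0 + 12.884*I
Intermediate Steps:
D(U) = 4 - 2*U (D(U) = 4 - (U + U) = 4 - 2*U)
L(K) = -8 + 2*K (L(K) = 2*K - 8 = -8 + 2*K)
(-8818 + √(L(-79) + 1/(D(-72) + X))) - 13892 = (-8818 + √((-8 + 2*(-79)) + 1/((4 - 2*(-72)) - 3823))) - 13892 = (-8818 + √((-8 - 158) + 1/((4 + 144) - 3823))) - 13892 = (-8818 + √(-166 + 1/(148 - 3823))) - 13892 = (-8818 + √(-166 + 1/(-3675))) - 13892 = (-8818 + √(-166 - 1/3675)) - 13892 = (-8818 + √(-610051/3675)) - 13892 = (-8818 + I*√1830153/105) - 13892 = -22710 + I*√1830153/105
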